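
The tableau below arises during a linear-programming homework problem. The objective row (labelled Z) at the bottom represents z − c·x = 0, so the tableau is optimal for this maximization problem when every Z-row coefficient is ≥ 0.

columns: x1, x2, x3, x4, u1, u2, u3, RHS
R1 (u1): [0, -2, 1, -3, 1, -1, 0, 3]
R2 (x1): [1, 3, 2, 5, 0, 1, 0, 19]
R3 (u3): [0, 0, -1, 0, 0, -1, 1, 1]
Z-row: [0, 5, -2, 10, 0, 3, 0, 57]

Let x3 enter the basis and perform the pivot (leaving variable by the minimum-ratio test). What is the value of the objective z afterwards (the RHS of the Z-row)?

63

Ratio test on column x3 — row 1: 3/1 = 3; row 2: 19/2 = 19/2; row 3: entry -1 ≤ 0. Minimum is 3 at row 1 (u1 leaves); pivot element 1.
Pivot on row 1; the Z-row RHS becomes 57 − (-2)·3 = 63.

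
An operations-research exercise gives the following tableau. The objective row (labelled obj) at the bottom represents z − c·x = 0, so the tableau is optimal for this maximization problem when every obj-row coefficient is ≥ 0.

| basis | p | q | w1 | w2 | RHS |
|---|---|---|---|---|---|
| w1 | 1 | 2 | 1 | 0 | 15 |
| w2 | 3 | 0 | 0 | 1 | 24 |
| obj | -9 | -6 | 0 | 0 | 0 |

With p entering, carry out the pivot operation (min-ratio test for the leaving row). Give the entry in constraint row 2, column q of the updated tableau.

0

Ratio test on column p — row 1: 15/1 = 15; row 2: 24/3 = 8. Minimum is 8 at row 2 (w2 leaves); pivot element 3.
Divide row 2 by 3; eliminate column p from the other rows.
In the new row 2, the q entry is the old entry divided by the pivot: 0/3 = 0.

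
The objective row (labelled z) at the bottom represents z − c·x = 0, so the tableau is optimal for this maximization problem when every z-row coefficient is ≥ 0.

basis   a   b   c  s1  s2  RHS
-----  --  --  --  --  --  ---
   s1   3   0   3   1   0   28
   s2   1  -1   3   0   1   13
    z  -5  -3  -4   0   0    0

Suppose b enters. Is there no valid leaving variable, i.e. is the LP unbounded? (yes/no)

yes

Every constraint-row entry in column b is ≤ 0, so increasing b is unbounded.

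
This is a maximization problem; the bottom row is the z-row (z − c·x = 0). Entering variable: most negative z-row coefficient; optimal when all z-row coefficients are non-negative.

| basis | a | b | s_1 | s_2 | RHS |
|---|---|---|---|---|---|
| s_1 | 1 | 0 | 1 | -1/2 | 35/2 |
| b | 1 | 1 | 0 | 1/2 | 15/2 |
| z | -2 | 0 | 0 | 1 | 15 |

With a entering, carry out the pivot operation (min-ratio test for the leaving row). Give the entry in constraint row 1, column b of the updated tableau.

-1

Ratio test on column a — row 1: (35/2)/1 = 35/2; row 2: (15/2)/1 = 15/2. Minimum is 15/2 at row 2 (b leaves); pivot element 1.
Divide row 2 by 1; eliminate column a from the other rows.
Row 1 update in column b: 0 − 1·1 = -1.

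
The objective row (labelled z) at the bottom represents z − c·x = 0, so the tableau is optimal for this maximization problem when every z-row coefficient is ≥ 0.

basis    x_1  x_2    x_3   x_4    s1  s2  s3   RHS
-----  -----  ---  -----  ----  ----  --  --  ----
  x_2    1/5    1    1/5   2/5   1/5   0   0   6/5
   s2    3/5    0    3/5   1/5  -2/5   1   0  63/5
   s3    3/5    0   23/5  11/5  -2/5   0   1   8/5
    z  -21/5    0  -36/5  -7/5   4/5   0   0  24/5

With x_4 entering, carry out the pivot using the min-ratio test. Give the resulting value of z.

Ratio test on column x_4 — row 1: (6/5)/(2/5) = 3; row 2: (63/5)/(1/5) = 63; row 3: (8/5)/(11/5) = 8/11. Minimum is 8/11 at row 3 (s3 leaves); pivot element 11/5.
Pivot on row 3; the z-row RHS becomes 24/5 − (-7/5)·(8/11) = 64/11.

64/11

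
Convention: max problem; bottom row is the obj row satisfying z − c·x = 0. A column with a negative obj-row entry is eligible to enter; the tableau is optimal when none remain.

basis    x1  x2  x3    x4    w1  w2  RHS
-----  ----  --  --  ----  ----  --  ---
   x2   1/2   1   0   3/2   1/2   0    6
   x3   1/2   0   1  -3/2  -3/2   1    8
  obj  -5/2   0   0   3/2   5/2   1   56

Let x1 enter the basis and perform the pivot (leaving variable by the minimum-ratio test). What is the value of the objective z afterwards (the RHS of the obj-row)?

Ratio test on column x1 — row 1: 6/(1/2) = 12; row 2: 8/(1/2) = 16. Minimum is 12 at row 1 (x2 leaves); pivot element 1/2.
Pivot on row 1; the obj-row RHS becomes 56 − (-5/2)·12 = 86.

86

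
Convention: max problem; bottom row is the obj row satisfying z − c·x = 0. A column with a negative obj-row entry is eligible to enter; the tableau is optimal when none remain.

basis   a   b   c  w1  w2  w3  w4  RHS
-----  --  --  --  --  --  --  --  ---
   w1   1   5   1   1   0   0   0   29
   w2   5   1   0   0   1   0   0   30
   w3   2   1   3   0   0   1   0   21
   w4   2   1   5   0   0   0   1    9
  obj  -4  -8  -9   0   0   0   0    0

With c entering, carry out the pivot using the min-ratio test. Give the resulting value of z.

81/5

Ratio test on column c — row 1: 29/1 = 29; row 2: entry 0 ≤ 0; row 3: 21/3 = 7; row 4: 9/5 = 9/5. Minimum is 9/5 at row 4 (w4 leaves); pivot element 5.
Pivot on row 4; the obj-row RHS becomes 0 − (-9)·(9/5) = 81/5.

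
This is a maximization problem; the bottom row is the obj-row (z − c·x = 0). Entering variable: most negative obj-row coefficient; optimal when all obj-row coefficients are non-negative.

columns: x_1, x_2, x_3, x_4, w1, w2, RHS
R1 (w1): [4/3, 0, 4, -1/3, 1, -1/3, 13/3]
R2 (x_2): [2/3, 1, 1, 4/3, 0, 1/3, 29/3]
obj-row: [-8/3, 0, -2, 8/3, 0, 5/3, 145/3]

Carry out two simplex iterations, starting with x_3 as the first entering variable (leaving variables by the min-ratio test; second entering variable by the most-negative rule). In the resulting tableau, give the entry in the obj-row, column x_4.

Ratio test on column x_3 — row 1: (13/3)/4 = 13/12; row 2: (29/3)/1 = 29/3. Minimum is 13/12 at row 1 (w1 leaves); pivot element 4.
Divide row 1 by 4; eliminate column x_3 from the other rows.
Second iteration: most negative obj-row entry is -2 in column x_1, so x_1 enters.
Ratio test on column x_1 — row 1: (13/12)/(1/3) = 13/4; row 2: (103/12)/(1/3) = 103/4. Minimum is 13/4 at row 1 (x_3 leaves); pivot element 1/3.
Divide row 1 by 1/3; eliminate column x_1 from the other rows.
After both pivots, the entry at the obj-row, column x_4 is 2.

2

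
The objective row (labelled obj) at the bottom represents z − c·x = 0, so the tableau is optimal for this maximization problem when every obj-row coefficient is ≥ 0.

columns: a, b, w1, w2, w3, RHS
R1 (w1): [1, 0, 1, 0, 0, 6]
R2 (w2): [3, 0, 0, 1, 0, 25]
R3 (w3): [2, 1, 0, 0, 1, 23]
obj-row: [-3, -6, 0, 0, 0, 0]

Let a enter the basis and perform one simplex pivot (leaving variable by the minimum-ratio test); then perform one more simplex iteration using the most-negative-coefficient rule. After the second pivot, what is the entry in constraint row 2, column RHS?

7

Ratio test on column a — row 1: 6/1 = 6; row 2: 25/3 = 25/3; row 3: 23/2 = 23/2. Minimum is 6 at row 1 (w1 leaves); pivot element 1.
Divide row 1 by 1; eliminate column a from the other rows.
Second iteration: most negative obj-row entry is -6 in column b, so b enters.
Ratio test on column b — row 1: entry 0 ≤ 0; row 2: entry 0 ≤ 0; row 3: 11/1 = 11. Minimum is 11 at row 3 (w3 leaves); pivot element 1.
Divide row 3 by 1; eliminate column b from the other rows.
After both pivots, the entry at constraint row 2, column RHS is 7.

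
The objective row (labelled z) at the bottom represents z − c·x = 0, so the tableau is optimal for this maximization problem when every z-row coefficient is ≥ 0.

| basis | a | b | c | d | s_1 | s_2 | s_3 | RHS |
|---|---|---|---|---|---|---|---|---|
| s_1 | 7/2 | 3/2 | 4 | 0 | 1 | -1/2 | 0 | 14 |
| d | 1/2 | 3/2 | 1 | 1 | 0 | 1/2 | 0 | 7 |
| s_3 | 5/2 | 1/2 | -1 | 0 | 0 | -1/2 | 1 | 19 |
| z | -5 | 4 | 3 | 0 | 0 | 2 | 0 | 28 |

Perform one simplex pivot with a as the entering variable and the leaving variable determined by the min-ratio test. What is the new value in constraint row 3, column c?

-27/7

Ratio test on column a — row 1: 14/(7/2) = 4; row 2: 7/(1/2) = 14; row 3: 19/(5/2) = 38/5. Minimum is 4 at row 1 (s_1 leaves); pivot element 7/2.
Divide row 1 by 7/2; eliminate column a from the other rows.
Row 3 update in column c: -1 − (5/2)·(8/7) = -27/7.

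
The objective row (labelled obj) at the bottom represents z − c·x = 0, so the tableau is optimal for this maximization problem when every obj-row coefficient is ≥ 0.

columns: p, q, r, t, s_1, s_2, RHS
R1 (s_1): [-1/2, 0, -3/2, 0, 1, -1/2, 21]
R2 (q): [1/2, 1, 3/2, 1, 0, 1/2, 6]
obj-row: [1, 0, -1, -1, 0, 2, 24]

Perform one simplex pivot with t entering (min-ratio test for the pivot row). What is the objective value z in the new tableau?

30

Ratio test on column t — row 1: entry 0 ≤ 0; row 2: 6/1 = 6. Minimum is 6 at row 2 (q leaves); pivot element 1.
Pivot on row 2; the obj-row RHS becomes 24 − (-1)·6 = 30.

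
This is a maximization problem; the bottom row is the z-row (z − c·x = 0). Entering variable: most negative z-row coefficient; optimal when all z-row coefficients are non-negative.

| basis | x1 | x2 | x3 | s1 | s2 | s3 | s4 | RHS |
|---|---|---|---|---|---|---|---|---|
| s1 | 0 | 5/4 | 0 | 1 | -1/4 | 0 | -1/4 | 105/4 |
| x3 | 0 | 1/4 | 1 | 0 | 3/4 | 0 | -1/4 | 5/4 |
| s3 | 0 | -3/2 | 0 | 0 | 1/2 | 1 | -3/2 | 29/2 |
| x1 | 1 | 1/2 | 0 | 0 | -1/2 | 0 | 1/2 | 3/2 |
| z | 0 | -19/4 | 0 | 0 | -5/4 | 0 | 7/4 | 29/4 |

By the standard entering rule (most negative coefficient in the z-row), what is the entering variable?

x2

Negative z-row entries: x2: -19/4, s2: -5/4.
The most negative is -19/4 in column x2, so x2 enters.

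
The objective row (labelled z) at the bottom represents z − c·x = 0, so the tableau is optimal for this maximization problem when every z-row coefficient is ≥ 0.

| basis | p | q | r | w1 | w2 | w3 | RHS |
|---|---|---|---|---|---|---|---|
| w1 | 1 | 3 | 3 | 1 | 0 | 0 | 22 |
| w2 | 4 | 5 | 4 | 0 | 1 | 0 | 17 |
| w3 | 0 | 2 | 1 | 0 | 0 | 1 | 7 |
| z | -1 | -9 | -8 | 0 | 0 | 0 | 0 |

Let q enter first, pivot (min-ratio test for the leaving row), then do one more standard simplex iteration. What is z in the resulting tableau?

Ratio test on column q — row 1: 22/3 = 22/3; row 2: 17/5 = 17/5; row 3: 7/2 = 7/2. Minimum is 17/5 at row 2 (w2 leaves); pivot element 5.
Pivot on row 2; the z-row RHS becomes 0 − (-9)·(17/5) = 153/5.
Next entering variable (most negative z-row entry -4/5): r.
Ratio test on column r — row 1: (59/5)/(3/5) = 59/3; row 2: (17/5)/(4/5) = 17/4; row 3: entry -3/5 ≤ 0. Minimum is 17/4 at row 2 (q leaves); pivot element 4/5.
After the second pivot the z-row RHS is 153/5 − (-4/5)·(17/4) = 34.

34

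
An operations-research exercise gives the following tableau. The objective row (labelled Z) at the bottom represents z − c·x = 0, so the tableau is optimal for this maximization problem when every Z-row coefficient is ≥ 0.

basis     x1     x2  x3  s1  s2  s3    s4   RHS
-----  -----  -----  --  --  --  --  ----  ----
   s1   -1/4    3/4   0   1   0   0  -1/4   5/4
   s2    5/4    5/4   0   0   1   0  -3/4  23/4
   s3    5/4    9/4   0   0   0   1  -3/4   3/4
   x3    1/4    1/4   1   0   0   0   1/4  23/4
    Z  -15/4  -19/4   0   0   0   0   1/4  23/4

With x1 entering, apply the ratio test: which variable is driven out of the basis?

Column x1 entries and ratios — s1: -1/4 ≤ 0, skip; s2: (23/4)/(5/4) = 23/5; s3: (3/4)/(5/4) = 3/5; x3: (23/4)/(1/4) = 23.
Smallest ratio is 3/5 in the row of s3, so s3 leaves.

s3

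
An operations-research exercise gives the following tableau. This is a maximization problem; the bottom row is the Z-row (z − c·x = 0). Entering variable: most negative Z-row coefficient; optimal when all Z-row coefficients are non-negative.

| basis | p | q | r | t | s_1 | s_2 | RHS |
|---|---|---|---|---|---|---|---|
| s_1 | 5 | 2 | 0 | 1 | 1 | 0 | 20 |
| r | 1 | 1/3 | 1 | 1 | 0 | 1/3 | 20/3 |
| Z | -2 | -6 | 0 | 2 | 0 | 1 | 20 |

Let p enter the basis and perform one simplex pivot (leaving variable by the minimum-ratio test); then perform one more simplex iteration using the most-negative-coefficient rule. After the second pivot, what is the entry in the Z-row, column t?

Ratio test on column p — row 1: 20/5 = 4; row 2: (20/3)/1 = 20/3. Minimum is 4 at row 1 (s_1 leaves); pivot element 5.
Divide row 1 by 5; eliminate column p from the other rows.
Second iteration: most negative Z-row entry is -26/5 in column q, so q enters.
Ratio test on column q — row 1: 4/(2/5) = 10; row 2: entry -1/15 ≤ 0. Minimum is 10 at row 1 (p leaves); pivot element 2/5.
Divide row 1 by 2/5; eliminate column q from the other rows.
After both pivots, the entry at the Z-row, column t is 5.

5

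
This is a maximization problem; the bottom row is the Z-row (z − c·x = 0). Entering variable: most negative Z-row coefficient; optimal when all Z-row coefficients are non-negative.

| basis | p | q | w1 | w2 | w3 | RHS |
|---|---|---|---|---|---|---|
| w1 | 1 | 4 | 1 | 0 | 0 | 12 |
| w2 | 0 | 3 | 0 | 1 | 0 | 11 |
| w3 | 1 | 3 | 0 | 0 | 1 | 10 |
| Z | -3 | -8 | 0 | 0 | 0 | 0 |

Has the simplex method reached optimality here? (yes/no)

no

The Z-row has a negative entry -8 in column q, so it is not optimal.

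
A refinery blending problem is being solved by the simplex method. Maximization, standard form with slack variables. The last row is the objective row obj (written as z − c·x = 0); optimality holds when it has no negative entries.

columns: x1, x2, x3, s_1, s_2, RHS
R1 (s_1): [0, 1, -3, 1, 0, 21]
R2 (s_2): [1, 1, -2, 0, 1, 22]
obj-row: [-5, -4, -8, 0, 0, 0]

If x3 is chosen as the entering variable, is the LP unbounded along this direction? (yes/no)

Every constraint-row entry in column x3 is ≤ 0, so increasing x3 is unbounded.

yes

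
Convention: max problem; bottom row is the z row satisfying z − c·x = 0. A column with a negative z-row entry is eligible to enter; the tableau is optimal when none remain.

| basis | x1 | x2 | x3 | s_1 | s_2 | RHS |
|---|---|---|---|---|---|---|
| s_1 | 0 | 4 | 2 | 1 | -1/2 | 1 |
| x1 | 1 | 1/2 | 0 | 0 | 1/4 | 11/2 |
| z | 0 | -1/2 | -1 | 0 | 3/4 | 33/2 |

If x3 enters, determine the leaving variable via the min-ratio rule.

Column x3 entries and ratios — s_1: 1/2 = 1/2; x1: 0 ≤ 0, skip.
Smallest ratio is 1/2 in the row of s_1, so s_1 leaves.

s_1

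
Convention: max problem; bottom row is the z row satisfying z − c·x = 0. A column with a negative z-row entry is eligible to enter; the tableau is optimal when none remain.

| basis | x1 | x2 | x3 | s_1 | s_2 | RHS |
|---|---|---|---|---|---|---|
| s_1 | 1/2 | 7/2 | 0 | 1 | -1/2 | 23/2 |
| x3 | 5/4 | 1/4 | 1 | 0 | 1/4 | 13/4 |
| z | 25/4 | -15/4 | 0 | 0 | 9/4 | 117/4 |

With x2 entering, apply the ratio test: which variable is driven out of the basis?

Column x2 entries and ratios — s_1: (23/2)/(7/2) = 23/7; x3: (13/4)/(1/4) = 13.
Smallest ratio is 23/7 in the row of s_1, so s_1 leaves.

s_1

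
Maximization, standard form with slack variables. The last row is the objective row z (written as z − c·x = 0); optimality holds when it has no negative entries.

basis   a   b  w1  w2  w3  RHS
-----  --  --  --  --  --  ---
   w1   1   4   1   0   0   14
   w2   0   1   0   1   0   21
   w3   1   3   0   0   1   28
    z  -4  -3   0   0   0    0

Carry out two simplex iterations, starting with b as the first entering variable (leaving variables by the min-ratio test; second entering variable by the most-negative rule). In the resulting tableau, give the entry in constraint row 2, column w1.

Ratio test on column b — row 1: 14/4 = 7/2; row 2: 21/1 = 21; row 3: 28/3 = 28/3. Minimum is 7/2 at row 1 (w1 leaves); pivot element 4.
Divide row 1 by 4; eliminate column b from the other rows.
Second iteration: most negative z-row entry is -13/4 in column a, so a enters.
Ratio test on column a — row 1: (7/2)/(1/4) = 14; row 2: entry -1/4 ≤ 0; row 3: (35/2)/(1/4) = 70. Minimum is 14 at row 1 (b leaves); pivot element 1/4.
Divide row 1 by 1/4; eliminate column a from the other rows.
After both pivots, the entry at constraint row 2, column w1 is 0.

0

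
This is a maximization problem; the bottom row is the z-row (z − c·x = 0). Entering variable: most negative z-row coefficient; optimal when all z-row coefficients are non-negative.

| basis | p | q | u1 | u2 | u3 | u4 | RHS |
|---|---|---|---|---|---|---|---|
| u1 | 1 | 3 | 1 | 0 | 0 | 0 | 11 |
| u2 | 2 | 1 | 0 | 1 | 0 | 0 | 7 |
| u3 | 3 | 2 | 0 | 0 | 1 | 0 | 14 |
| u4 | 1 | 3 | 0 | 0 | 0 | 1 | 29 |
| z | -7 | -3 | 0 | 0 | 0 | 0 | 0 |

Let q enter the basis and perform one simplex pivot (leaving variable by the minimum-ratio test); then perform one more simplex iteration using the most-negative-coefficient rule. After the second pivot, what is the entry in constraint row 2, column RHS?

Ratio test on column q — row 1: 11/3 = 11/3; row 2: 7/1 = 7; row 3: 14/2 = 7; row 4: 29/3 = 29/3. Minimum is 11/3 at row 1 (u1 leaves); pivot element 3.
Divide row 1 by 3; eliminate column q from the other rows.
Second iteration: most negative z-row entry is -6 in column p, so p enters.
Ratio test on column p — row 1: (11/3)/(1/3) = 11; row 2: (10/3)/(5/3) = 2; row 3: (20/3)/(7/3) = 20/7; row 4: entry 0 ≤ 0. Minimum is 2 at row 2 (u2 leaves); pivot element 5/3.
Divide row 2 by 5/3; eliminate column p from the other rows.
After both pivots, the entry at constraint row 2, column RHS is 2.

2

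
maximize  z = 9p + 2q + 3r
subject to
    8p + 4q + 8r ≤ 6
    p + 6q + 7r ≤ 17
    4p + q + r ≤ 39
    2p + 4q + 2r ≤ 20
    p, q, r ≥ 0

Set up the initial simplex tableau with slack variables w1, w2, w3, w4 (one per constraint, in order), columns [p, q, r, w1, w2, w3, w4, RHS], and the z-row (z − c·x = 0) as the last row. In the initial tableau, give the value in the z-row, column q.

The z-row carries the negated objective coefficients: the q entry is -2.

-2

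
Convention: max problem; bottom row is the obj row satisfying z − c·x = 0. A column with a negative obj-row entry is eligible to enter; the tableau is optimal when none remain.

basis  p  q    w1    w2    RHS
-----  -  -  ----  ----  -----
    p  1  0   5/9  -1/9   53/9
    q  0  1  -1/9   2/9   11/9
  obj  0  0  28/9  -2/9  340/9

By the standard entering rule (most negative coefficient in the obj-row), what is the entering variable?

Negative obj-row entries: w2: -2/9.
The most negative is -2/9 in column w2, so w2 enters.

w2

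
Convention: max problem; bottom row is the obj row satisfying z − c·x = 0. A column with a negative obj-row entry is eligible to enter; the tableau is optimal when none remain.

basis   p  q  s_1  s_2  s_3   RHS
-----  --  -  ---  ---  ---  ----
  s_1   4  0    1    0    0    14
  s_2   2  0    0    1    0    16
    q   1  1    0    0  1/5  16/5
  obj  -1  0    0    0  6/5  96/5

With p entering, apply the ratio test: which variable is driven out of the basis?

Column p entries and ratios — s_1: 14/4 = 7/2; s_2: 16/2 = 8; q: (16/5)/1 = 16/5.
Smallest ratio is 16/5 in the row of q, so q leaves.

q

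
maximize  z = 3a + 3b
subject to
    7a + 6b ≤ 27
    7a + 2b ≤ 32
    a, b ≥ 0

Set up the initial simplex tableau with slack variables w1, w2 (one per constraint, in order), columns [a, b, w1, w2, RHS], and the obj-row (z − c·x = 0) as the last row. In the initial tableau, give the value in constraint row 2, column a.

Constraint 2 has coefficient 7 on a.

7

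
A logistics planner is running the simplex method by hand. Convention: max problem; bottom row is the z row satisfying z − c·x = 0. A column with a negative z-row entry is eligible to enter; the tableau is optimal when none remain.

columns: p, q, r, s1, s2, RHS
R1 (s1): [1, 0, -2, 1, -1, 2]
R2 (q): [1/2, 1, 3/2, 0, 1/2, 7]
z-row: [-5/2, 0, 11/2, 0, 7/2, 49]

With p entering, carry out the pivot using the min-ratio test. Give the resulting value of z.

Ratio test on column p — row 1: 2/1 = 2; row 2: 7/(1/2) = 14. Minimum is 2 at row 1 (s1 leaves); pivot element 1.
Pivot on row 1; the z-row RHS becomes 49 − (-5/2)·2 = 54.

54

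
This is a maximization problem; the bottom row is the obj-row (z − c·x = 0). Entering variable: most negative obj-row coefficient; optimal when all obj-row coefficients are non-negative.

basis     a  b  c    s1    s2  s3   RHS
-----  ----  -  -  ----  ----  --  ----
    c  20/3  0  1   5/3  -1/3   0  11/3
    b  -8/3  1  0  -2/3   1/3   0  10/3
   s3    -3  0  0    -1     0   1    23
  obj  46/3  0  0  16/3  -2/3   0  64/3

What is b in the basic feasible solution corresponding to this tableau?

10/3

b is basic (row 2); its value is the RHS of that row, 10/3.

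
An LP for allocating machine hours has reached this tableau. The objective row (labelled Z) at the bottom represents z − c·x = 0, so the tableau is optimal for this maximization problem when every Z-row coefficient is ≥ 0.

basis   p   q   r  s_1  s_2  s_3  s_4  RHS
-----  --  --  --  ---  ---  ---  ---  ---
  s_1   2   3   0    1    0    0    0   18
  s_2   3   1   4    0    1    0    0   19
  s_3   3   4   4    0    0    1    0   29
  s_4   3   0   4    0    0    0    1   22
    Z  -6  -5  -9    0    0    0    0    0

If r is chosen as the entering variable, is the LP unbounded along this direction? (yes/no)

no

Column r has positive entries in row(s) 2, 3, 4, so the ratio test bounds it — not unbounded.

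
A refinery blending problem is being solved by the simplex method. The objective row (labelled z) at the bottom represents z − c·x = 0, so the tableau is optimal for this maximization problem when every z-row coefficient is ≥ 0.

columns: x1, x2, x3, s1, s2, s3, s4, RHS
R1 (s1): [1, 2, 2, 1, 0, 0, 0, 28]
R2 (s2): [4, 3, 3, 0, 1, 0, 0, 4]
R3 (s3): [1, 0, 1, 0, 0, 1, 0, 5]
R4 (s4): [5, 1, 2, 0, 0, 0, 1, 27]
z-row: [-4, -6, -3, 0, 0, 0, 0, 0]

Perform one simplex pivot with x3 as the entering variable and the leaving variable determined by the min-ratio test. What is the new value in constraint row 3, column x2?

-1

Ratio test on column x3 — row 1: 28/2 = 14; row 2: 4/3 = 4/3; row 3: 5/1 = 5; row 4: 27/2 = 27/2. Minimum is 4/3 at row 2 (s2 leaves); pivot element 3.
Divide row 2 by 3; eliminate column x3 from the other rows.
Row 3 update in column x2: 0 − 1·1 = -1.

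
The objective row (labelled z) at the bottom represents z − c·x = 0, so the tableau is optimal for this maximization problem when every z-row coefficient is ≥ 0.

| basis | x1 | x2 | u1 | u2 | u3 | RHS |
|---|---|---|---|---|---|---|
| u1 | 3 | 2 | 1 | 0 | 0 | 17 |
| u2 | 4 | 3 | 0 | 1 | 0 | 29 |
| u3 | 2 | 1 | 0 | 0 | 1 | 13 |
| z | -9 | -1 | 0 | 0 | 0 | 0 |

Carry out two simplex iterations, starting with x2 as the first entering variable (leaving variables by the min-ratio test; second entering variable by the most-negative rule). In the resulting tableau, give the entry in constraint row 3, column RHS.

5/3

Ratio test on column x2 — row 1: 17/2 = 17/2; row 2: 29/3 = 29/3; row 3: 13/1 = 13. Minimum is 17/2 at row 1 (u1 leaves); pivot element 2.
Divide row 1 by 2; eliminate column x2 from the other rows.
Second iteration: most negative z-row entry is -15/2 in column x1, so x1 enters.
Ratio test on column x1 — row 1: (17/2)/(3/2) = 17/3; row 2: entry -1/2 ≤ 0; row 3: (9/2)/(1/2) = 9. Minimum is 17/3 at row 1 (x2 leaves); pivot element 3/2.
Divide row 1 by 3/2; eliminate column x1 from the other rows.
After both pivots, the entry at constraint row 3, column RHS is 5/3.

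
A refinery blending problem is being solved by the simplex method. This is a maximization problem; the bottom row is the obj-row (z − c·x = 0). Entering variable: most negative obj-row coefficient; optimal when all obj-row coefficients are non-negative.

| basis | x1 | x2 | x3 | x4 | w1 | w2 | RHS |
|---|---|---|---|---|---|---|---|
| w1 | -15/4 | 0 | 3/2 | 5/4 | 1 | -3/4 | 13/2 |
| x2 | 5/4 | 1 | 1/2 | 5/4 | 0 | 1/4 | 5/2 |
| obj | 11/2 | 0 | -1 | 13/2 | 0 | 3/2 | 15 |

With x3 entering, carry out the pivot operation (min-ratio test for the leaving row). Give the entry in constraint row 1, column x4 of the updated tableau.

Ratio test on column x3 — row 1: (13/2)/(3/2) = 13/3; row 2: (5/2)/(1/2) = 5. Minimum is 13/3 at row 1 (w1 leaves); pivot element 3/2.
Divide row 1 by 3/2; eliminate column x3 from the other rows.
In the new row 1, the x4 entry is the old entry divided by the pivot: (5/4)/(3/2) = 5/6.

5/6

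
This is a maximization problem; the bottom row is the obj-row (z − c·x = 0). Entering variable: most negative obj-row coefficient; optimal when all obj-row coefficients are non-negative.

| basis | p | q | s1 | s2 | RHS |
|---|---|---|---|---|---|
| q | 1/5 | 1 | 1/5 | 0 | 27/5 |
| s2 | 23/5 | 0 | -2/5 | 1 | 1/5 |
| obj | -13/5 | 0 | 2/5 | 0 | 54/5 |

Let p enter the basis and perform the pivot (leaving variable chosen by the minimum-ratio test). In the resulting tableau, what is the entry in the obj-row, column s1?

Ratio test on column p — row 1: (27/5)/(1/5) = 27; row 2: (1/5)/(23/5) = 1/23. Minimum is 1/23 at row 2 (s2 leaves); pivot element 23/5.
Divide row 2 by 23/5; eliminate column p from the other rows.
obj-row update in column s1: 2/5 − (-13/5)·(-2/23) = 4/23.

4/23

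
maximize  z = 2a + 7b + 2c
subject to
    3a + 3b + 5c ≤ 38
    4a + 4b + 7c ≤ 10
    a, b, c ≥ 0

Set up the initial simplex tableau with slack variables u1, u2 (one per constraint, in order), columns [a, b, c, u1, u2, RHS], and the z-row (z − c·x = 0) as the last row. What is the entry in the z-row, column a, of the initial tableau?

The z-row carries the negated objective coefficients: the a entry is -2.

-2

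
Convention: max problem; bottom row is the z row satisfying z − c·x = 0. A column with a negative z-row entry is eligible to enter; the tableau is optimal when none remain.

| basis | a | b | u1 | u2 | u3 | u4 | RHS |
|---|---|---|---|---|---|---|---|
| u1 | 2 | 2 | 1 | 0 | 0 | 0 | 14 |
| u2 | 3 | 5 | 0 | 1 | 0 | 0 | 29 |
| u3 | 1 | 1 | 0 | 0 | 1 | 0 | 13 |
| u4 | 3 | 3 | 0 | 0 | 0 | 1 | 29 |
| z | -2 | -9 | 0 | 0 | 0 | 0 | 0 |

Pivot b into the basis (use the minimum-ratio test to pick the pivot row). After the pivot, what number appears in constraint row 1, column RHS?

Ratio test on column b — row 1: 14/2 = 7; row 2: 29/5 = 29/5; row 3: 13/1 = 13; row 4: 29/3 = 29/3. Minimum is 29/5 at row 2 (u2 leaves); pivot element 5.
Divide row 2 by 5; eliminate column b from the other rows.
Row 1 update in column RHS: 14 − 2·(29/5) = 12/5.

12/5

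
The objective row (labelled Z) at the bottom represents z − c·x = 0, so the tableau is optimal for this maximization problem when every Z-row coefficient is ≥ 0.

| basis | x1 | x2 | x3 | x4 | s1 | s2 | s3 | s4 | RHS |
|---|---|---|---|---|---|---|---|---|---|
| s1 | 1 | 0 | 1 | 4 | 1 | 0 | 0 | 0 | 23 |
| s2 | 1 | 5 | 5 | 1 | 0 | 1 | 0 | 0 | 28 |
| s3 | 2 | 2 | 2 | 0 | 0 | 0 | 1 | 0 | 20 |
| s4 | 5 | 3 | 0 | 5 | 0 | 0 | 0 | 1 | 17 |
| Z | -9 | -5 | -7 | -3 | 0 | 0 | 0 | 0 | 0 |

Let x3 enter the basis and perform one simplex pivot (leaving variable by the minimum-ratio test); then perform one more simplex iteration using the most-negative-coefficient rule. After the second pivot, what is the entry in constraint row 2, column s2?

Ratio test on column x3 — row 1: 23/1 = 23; row 2: 28/5 = 28/5; row 3: 20/2 = 10; row 4: entry 0 ≤ 0. Minimum is 28/5 at row 2 (s2 leaves); pivot element 5.
Divide row 2 by 5; eliminate column x3 from the other rows.
Second iteration: most negative Z-row entry is -38/5 in column x1, so x1 enters.
Ratio test on column x1 — row 1: (87/5)/(4/5) = 87/4; row 2: (28/5)/(1/5) = 28; row 3: (44/5)/(8/5) = 11/2; row 4: 17/5 = 17/5. Minimum is 17/5 at row 4 (s4 leaves); pivot element 5.
Divide row 4 by 5; eliminate column x1 from the other rows.
After both pivots, the entry at constraint row 2, column s2 is 1/5.

1/5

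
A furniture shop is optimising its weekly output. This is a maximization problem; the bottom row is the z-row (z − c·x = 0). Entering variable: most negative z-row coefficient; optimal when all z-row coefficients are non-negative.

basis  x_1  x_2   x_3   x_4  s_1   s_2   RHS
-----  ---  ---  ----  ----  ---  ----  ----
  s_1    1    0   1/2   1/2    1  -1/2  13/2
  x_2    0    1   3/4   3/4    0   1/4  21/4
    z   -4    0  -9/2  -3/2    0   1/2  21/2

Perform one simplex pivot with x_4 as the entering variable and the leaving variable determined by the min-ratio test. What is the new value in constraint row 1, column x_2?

-2/3

Ratio test on column x_4 — row 1: (13/2)/(1/2) = 13; row 2: (21/4)/(3/4) = 7. Minimum is 7 at row 2 (x_2 leaves); pivot element 3/4.
Divide row 2 by 3/4; eliminate column x_4 from the other rows.
Row 1 update in column x_2: 0 − (1/2)·(4/3) = -2/3.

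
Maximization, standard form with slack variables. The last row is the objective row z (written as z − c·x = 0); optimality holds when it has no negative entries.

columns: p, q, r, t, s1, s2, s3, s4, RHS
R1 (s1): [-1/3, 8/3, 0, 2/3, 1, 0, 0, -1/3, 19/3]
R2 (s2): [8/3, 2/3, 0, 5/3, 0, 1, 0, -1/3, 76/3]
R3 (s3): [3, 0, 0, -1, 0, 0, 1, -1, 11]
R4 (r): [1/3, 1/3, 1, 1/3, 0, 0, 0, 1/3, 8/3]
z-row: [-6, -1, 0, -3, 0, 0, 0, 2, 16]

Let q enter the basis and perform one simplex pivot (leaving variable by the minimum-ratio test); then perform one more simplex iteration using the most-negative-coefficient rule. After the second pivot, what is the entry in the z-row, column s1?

3/8

Ratio test on column q — row 1: (19/3)/(8/3) = 19/8; row 2: (76/3)/(2/3) = 38; row 3: entry 0 ≤ 0; row 4: (8/3)/(1/3) = 8. Minimum is 19/8 at row 1 (s1 leaves); pivot element 8/3.
Divide row 1 by 8/3; eliminate column q from the other rows.
Second iteration: most negative z-row entry is -49/8 in column p, so p enters.
Ratio test on column p — row 1: entry -1/8 ≤ 0; row 2: (95/4)/(11/4) = 95/11; row 3: 11/3 = 11/3; row 4: (15/8)/(3/8) = 5. Minimum is 11/3 at row 3 (s3 leaves); pivot element 3.
Divide row 3 by 3; eliminate column p from the other rows.
After both pivots, the entry at the z-row, column s1 is 3/8.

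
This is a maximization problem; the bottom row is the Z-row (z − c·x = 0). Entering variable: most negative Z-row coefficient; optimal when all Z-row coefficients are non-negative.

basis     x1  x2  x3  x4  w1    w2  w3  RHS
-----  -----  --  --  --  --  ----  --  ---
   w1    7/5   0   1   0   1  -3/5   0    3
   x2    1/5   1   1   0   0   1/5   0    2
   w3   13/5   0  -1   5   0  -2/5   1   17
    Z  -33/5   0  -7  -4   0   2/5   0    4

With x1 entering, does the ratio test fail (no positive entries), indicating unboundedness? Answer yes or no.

Column x1 has positive entries in row(s) 1, 2, 3, so the ratio test bounds it — not unbounded.

no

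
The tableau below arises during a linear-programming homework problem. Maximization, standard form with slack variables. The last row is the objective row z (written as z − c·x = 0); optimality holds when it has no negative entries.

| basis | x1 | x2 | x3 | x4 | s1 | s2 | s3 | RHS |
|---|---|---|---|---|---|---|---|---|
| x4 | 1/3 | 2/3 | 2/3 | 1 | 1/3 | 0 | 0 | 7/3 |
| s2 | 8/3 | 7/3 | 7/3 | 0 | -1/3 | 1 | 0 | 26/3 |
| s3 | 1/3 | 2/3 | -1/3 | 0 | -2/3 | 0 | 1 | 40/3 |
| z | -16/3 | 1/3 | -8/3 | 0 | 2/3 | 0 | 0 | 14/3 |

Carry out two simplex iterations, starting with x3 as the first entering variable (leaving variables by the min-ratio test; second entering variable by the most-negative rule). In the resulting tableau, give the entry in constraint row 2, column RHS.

1/3

Ratio test on column x3 — row 1: (7/3)/(2/3) = 7/2; row 2: (26/3)/(7/3) = 26/7; row 3: entry -1/3 ≤ 0. Minimum is 7/2 at row 1 (x4 leaves); pivot element 2/3.
Divide row 1 by 2/3; eliminate column x3 from the other rows.
Second iteration: most negative z-row entry is -4 in column x1, so x1 enters.
Ratio test on column x1 — row 1: (7/2)/(1/2) = 7; row 2: (1/2)/(3/2) = 1/3; row 3: (29/2)/(1/2) = 29. Minimum is 1/3 at row 2 (s2 leaves); pivot element 3/2.
Divide row 2 by 3/2; eliminate column x1 from the other rows.
After both pivots, the entry at constraint row 2, column RHS is 1/3.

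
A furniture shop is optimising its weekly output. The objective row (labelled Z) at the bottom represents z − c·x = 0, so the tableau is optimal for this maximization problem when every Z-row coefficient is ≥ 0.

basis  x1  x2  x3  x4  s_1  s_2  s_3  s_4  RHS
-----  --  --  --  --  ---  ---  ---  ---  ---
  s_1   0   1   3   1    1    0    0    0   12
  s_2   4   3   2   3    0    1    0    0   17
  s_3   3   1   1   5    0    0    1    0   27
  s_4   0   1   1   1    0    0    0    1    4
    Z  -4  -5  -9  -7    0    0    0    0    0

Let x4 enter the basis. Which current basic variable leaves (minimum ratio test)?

Column x4 entries and ratios — s_1: 12/1 = 12; s_2: 17/3 = 17/3; s_3: 27/5 = 27/5; s_4: 4/1 = 4.
Smallest ratio is 4 in the row of s_4, so s_4 leaves.

s_4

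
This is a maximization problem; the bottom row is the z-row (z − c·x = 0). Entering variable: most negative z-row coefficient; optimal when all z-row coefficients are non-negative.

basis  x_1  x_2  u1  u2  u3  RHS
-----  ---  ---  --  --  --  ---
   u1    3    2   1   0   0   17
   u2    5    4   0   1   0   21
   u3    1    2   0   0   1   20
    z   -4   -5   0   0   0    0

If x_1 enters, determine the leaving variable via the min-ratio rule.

Column x_1 entries and ratios — u1: 17/3 = 17/3; u2: 21/5 = 21/5; u3: 20/1 = 20.
Smallest ratio is 21/5 in the row of u2, so u2 leaves.

u2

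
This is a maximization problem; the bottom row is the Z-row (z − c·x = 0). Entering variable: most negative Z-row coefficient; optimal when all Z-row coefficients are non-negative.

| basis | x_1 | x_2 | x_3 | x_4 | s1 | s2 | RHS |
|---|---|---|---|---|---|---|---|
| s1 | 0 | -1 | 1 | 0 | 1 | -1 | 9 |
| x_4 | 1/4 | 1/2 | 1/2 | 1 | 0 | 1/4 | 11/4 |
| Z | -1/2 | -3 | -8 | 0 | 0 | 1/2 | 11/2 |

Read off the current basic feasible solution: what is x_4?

x_4 is basic (row 2); its value is the RHS of that row, 11/4.

11/4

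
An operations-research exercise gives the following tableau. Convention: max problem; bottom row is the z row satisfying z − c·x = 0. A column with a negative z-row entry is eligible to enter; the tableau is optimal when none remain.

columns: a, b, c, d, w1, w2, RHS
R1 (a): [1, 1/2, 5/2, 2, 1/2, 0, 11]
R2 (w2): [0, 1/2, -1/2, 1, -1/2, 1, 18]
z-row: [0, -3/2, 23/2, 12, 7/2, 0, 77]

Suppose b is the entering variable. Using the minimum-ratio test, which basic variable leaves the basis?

Column b entries and ratios — a: 11/(1/2) = 22; w2: 18/(1/2) = 36.
Smallest ratio is 22 in the row of a, so a leaves.

a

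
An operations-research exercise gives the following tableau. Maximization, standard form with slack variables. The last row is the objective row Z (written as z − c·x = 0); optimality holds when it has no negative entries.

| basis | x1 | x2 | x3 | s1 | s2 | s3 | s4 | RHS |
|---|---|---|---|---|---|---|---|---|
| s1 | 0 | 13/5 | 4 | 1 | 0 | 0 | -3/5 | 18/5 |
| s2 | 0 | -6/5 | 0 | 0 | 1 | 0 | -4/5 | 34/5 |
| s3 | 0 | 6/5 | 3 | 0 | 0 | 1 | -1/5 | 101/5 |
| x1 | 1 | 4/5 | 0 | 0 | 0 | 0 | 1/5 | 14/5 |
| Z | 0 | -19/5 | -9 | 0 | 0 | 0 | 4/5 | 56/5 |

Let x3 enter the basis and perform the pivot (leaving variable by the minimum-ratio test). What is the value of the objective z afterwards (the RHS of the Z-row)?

193/10

Ratio test on column x3 — row 1: (18/5)/4 = 9/10; row 2: entry 0 ≤ 0; row 3: (101/5)/3 = 101/15; row 4: entry 0 ≤ 0. Minimum is 9/10 at row 1 (s1 leaves); pivot element 4.
Pivot on row 1; the Z-row RHS becomes 56/5 − (-9)·(9/10) = 193/10.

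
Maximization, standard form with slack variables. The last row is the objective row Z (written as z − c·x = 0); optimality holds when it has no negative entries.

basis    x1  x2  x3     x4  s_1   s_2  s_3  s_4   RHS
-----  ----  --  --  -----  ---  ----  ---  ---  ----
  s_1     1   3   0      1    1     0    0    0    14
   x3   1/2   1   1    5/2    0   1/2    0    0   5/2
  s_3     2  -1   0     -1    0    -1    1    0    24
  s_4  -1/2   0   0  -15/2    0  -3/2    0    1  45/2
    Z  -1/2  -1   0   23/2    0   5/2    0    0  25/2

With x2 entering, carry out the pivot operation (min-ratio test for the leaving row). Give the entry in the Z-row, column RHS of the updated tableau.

Ratio test on column x2 — row 1: 14/3 = 14/3; row 2: (5/2)/1 = 5/2; row 3: entry -1 ≤ 0; row 4: entry 0 ≤ 0. Minimum is 5/2 at row 2 (x3 leaves); pivot element 1.
Divide row 2 by 1; eliminate column x2 from the other rows.
Z-row update in column RHS: 25/2 − (-1)·(5/2) = 15.

15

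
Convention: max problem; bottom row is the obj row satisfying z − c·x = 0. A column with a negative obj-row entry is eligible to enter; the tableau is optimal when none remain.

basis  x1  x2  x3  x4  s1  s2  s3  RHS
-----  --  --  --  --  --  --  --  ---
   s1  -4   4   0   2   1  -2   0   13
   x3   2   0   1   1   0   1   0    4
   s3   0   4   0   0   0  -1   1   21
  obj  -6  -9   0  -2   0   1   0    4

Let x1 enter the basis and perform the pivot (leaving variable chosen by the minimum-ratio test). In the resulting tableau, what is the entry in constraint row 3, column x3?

Ratio test on column x1 — row 1: entry -4 ≤ 0; row 2: 4/2 = 2; row 3: entry 0 ≤ 0. Minimum is 2 at row 2 (x3 leaves); pivot element 2.
Divide row 2 by 2; eliminate column x1 from the other rows.
Row 3 update in column x3: 0 − 0·(1/2) = 0.

0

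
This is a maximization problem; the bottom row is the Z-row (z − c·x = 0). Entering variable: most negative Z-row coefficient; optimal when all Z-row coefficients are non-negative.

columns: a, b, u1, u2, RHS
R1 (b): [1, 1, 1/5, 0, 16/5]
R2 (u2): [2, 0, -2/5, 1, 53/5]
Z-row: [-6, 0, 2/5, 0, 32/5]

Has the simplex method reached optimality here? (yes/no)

The Z-row has a negative entry -6 in column a, so it is not optimal.

no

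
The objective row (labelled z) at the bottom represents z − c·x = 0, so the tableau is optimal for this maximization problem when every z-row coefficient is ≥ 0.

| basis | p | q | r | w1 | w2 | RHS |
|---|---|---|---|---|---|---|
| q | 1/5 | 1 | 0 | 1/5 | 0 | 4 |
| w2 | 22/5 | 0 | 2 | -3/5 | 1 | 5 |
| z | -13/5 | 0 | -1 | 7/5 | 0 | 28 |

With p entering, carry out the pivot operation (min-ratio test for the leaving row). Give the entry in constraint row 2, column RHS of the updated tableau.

25/22

Ratio test on column p — row 1: 4/(1/5) = 20; row 2: 5/(22/5) = 25/22. Minimum is 25/22 at row 2 (w2 leaves); pivot element 22/5.
Divide row 2 by 22/5; eliminate column p from the other rows.
In the new row 2, the RHS entry is the old entry divided by the pivot: 5/(22/5) = 25/22.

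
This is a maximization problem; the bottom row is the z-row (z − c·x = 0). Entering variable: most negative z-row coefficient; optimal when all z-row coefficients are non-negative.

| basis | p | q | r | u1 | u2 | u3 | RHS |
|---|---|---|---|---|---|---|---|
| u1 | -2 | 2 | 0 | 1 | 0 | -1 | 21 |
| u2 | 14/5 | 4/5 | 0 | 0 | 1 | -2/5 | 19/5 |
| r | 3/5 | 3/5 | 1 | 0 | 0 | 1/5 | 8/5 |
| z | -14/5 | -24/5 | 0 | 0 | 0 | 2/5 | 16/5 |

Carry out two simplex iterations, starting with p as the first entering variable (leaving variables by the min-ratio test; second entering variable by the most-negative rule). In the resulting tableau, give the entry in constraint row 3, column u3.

2/3

Ratio test on column p — row 1: entry -2 ≤ 0; row 2: (19/5)/(14/5) = 19/14; row 3: (8/5)/(3/5) = 8/3. Minimum is 19/14 at row 2 (u2 leaves); pivot element 14/5.
Divide row 2 by 14/5; eliminate column p from the other rows.
Second iteration: most negative z-row entry is -4 in column q, so q enters.
Ratio test on column q — row 1: (166/7)/(18/7) = 83/9; row 2: (19/14)/(2/7) = 19/4; row 3: (11/14)/(3/7) = 11/6. Minimum is 11/6 at row 3 (r leaves); pivot element 3/7.
Divide row 3 by 3/7; eliminate column q from the other rows.
After both pivots, the entry at constraint row 3, column u3 is 2/3.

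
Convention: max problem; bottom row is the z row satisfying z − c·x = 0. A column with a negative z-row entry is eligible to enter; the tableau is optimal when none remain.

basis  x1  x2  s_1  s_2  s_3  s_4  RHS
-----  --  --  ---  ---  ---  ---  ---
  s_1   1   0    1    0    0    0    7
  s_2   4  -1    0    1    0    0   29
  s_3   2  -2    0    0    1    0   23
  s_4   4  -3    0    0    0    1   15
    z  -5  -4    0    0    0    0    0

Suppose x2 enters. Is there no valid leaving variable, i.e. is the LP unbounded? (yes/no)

Every constraint-row entry in column x2 is ≤ 0, so increasing x2 is unbounded.

yes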